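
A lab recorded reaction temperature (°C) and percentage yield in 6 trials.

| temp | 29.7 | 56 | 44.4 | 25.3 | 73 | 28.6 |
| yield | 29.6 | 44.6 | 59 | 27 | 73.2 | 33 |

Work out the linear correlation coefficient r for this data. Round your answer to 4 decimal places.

n = 6, Σx = 257, Σy = 266.4, Σx² = 12776.5, Σy² = 13522.56, Σxy = 12966.82
nΣxy − ΣxΣy = 77800.92 − 68464.8 = 9336.12
nΣx² − (Σx)² = 76659 − 66049 = 10610; nΣy² − (Σy)² = 81135.36 − 70968.96 = 10166.4
r = 9336.12 / √(10610 × 10166.4) = 9336.12 / 10385.8319 ≈ 0.8989

0.8989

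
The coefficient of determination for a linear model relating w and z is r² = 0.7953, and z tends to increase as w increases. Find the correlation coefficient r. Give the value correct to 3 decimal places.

|r| = √0.7953 = 0.892
The association is positive, so r = 0.892.

0.892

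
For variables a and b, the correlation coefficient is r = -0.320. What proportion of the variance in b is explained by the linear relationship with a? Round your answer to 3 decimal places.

r² = (-0.320)² = 0.102

0.102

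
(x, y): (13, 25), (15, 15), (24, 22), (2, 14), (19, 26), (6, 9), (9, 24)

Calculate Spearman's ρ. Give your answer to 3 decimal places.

Rank x: 4, 5, 7, 1, 6, 2, 3
Rank y: 6, 3, 4, 2, 7, 1, 5
d = rank(x) − rank(y): -2, 2, 3, -1, -1, 1, -2; Σd² = 24
ρ = 1 − 6Σd² / [n(n²−1)] = 1 − 6×24 / (7×48) = 1 − 144/336 ≈ 0.571

0.571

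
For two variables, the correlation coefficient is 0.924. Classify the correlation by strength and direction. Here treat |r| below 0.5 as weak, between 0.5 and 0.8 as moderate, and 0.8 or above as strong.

strong positive

r = 0.924 > 0 so the relationship is positive.
|r| = 0.924, which falls in the strong range.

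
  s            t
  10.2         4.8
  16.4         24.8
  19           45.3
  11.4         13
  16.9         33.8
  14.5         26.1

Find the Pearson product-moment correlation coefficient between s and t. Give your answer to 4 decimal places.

0.9678

n = 6, Σs = 88.4, Σt = 147.8, Σs² = 1359.82, Σt² = 4682.82, Σst = 2414.25
nΣst − ΣsΣt = 14485.5 − 13065.52 = 1419.98
nΣs² − (Σs)² = 8158.92 − 7814.56 = 344.36; nΣt² − (Σt)² = 28096.92 − 21844.84 = 6252.08
r = 1419.98 / √(344.36 × 6252.08) = 1419.98 / 1467.2990 ≈ 0.9678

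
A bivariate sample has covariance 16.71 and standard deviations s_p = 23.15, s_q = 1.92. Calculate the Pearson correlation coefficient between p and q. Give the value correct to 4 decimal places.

0.3759

r = Cov(p,q) / (s_p · s_q) = 16.71 / (23.15 × 1.92)
  = 16.71 / 44.4480 ≈ 0.3759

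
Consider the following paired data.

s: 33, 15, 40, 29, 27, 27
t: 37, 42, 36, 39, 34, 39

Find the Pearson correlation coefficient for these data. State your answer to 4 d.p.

n = 6, Σs = 171, Σt = 227, Σs² = 5213, Σt² = 8627, Σst = 6393
nΣst − ΣsΣt = 38358 − 38817 = -459
nΣs² − (Σs)² = 31278 − 29241 = 2037; nΣt² − (Σt)² = 51762 − 51529 = 233
r = -459 / √(2037 × 233) = -459 / 688.9274 ≈ -0.6663

-0.6663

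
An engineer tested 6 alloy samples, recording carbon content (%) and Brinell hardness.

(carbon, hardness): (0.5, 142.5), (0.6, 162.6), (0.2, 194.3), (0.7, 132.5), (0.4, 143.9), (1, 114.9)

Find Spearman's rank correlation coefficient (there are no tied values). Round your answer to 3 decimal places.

Rank carbon: 3, 4, 1, 5, 2, 6
Rank hardness: 3, 5, 6, 2, 4, 1
d = rank(carbon) − rank(hardness): 0, -1, -5, 3, -2, 5; Σd² = 64
ρ = 1 − 6Σd² / [n(n²−1)] = 1 − 6×64 / (6×35) = 1 − 384/210 ≈ -0.829

-0.829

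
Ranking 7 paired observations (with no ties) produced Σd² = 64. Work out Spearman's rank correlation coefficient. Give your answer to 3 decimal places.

ρ = 1 − 6Σd² / [n(n²−1)] = 1 − 6×64 / (7×48)
  = 1 − 384/336 = 1 − 1.1429 ≈ -0.143

-0.143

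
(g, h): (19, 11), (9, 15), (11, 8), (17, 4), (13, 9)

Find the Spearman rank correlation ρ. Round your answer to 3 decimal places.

Rank g: 5, 1, 2, 4, 3
Rank h: 4, 5, 2, 1, 3
d = rank(g) − rank(h): 1, -4, 0, 3, 0; Σd² = 26
ρ = 1 − 6Σd² / [n(n²−1)] = 1 − 6×26 / (5×24) = 1 − 156/120 ≈ -0.300

-0.300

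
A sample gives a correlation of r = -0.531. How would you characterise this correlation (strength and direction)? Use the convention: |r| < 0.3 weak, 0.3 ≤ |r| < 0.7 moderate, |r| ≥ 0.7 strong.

moderate negative

r = -0.531 < 0 so the relationship is negative.
|r| = 0.531, which falls in the moderate range.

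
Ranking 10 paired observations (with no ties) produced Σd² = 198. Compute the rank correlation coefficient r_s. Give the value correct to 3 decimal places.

-0.200

ρ = 1 − 6Σd² / [n(n²−1)] = 1 − 6×198 / (10×99)
  = 1 − 1188/990 = 1 − 1.2000 ≈ -0.200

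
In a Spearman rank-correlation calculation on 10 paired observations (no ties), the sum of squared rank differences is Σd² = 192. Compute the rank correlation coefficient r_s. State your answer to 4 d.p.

-0.1636

ρ = 1 − 6Σd² / [n(n²−1)] = 1 − 6×192 / (10×99)
  = 1 − 1152/990 = 1 − 1.16364 ≈ -0.1636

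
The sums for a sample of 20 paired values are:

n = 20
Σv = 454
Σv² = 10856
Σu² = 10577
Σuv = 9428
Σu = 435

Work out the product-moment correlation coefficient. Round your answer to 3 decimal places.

r = (nΣuv − ΣuΣv) / √[(nΣu² − (Σu)²)(nΣv² − (Σv)²)]
Numerator: 20×9428 − 435×454 = -8930
Denominator: √[(211540 − 189225)(217120 − 206116)] = √[22315 × 11004] = 15670.1710
r = -8930 / 15670.1710 ≈ -0.570

-0.570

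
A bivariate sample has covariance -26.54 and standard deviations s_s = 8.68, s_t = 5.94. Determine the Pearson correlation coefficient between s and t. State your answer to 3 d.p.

r = Cov(s,t) / (s_s · s_t) = -26.54 / (8.68 × 5.94)
  = -26.54 / 51.5592 ≈ -0.515

-0.515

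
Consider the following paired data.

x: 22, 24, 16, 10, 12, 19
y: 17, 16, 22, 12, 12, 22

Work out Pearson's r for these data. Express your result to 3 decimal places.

0.469

n = 6, Σx = 103, Σy = 101, Σx² = 1921, Σy² = 1801, Σxy = 1792
nΣxy − ΣxΣy = 10752 − 10403 = 349
nΣx² − (Σx)² = 11526 − 10609 = 917; nΣy² − (Σy)² = 10806 − 10201 = 605
r = 349 / √(917 × 605) = 349 / 744.8389 ≈ 0.469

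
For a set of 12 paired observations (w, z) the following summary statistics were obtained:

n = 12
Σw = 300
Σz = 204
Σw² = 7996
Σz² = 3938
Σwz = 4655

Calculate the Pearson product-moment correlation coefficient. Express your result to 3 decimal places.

-0.922

r = (nΣwz − ΣwΣz) / √[(nΣw² − (Σw)²)(nΣz² − (Σz)²)]
Numerator: 12×4655 − 300×204 = -5340
Denominator: √[(95952 − 90000)(47256 − 41616)] = √[5952 × 5640] = 5793.9002
r = -5340 / 5793.9002 ≈ -0.922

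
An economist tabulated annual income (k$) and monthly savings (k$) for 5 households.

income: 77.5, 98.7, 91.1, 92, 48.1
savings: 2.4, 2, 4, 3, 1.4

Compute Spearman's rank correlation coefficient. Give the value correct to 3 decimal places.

0.300

Rank income: 2, 5, 3, 4, 1
Rank savings: 3, 2, 5, 4, 1
d = rank(income) − rank(savings): -1, 3, -2, 0, 0; Σd² = 14
ρ = 1 − 6Σd² / [n(n²−1)] = 1 − 6×14 / (5×24) = 1 − 84/120 ≈ 0.300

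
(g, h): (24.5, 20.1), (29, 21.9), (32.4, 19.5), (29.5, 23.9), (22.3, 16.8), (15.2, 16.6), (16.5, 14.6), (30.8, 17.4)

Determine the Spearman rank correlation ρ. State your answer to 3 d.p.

Rank g: 4, 5, 8, 6, 3, 1, 2, 7
Rank h: 6, 7, 5, 8, 3, 2, 1, 4
d = rank(g) − rank(h): -2, -2, 3, -2, 0, -1, 1, 3; Σd² = 32
ρ = 1 − 6Σd² / [n(n²−1)] = 1 − 6×32 / (8×63) = 1 − 192/504 ≈ 0.619

0.619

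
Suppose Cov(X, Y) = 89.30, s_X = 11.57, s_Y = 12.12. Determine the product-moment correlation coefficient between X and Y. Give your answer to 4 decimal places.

0.6368

r = Cov(X,Y) / (s_X · s_Y) = 89.30 / (11.57 × 12.12)
  = 89.30 / 140.2284 ≈ 0.6368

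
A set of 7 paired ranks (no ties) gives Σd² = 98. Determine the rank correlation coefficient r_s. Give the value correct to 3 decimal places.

ρ = 1 − 6Σd² / [n(n²−1)] = 1 − 6×98 / (7×48)
  = 1 − 588/336 = 1 − 1.7500 ≈ -0.750

-0.750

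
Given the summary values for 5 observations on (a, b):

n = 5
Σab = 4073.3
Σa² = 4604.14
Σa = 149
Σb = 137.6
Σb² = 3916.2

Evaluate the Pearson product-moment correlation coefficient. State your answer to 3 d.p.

-0.187

r = (nΣab − ΣaΣb) / √[(nΣa² − (Σa)²)(nΣb² − (Σb)²)]
Numerator: 5×4073.3 − 149×137.6 = -135.9
Denominator: √[(23020.7 − 22201)(19581 − 18933.76)] = √[819.7 × 647.24] = 728.3836
r = -135.9 / 728.3836 ≈ -0.187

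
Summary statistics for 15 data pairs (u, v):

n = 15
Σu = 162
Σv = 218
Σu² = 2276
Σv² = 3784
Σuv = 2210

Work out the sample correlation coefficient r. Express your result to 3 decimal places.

-0.254

r = (nΣuv − ΣuΣv) / √[(nΣu² − (Σu)²)(nΣv² − (Σv)²)]
Numerator: 15×2210 − 162×218 = -2166
Denominator: √[(34140 − 26244)(56760 − 47524)] = √[7896 × 9236] = 8539.7574
r = -2166 / 8539.7574 ≈ -0.254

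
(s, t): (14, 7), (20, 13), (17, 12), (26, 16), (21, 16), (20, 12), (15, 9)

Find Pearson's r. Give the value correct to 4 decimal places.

0.9050

n = 7, Σs = 133, Σt = 85, Σs² = 2627, Σt² = 1099, Σst = 1689
nΣst − ΣsΣt = 11823 − 11305 = 518
nΣs² − (Σs)² = 18389 − 17689 = 700; nΣt² − (Σt)² = 7693 − 7225 = 468
r = 518 / √(700 × 468) = 518 / 572.3635 ≈ 0.9050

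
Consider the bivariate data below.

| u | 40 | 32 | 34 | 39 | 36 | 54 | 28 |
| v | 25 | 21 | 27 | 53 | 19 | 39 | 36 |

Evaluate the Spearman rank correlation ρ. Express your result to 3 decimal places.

Rank u: 6, 2, 3, 5, 4, 7, 1
Rank v: 3, 2, 4, 7, 1, 6, 5
d = rank(u) − rank(v): 3, 0, -1, -2, 3, 1, -4; Σd² = 40
ρ = 1 − 6Σd² / [n(n²−1)] = 1 − 6×40 / (7×48) = 1 − 240/336 ≈ 0.286

0.286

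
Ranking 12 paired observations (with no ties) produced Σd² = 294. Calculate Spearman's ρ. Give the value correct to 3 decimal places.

ρ = 1 − 6Σd² / [n(n²−1)] = 1 − 6×294 / (12×143)
  = 1 − 1764/1716 = 1 − 1.0280 ≈ -0.028

-0.028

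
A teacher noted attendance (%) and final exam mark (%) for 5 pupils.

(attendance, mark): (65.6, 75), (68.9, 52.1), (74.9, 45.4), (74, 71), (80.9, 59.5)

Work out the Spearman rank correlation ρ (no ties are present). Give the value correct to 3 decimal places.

Rank attendance: 1, 2, 4, 3, 5
Rank mark: 5, 2, 1, 4, 3
d = rank(attendance) − rank(mark): -4, 0, 3, -1, 2; Σd² = 30
ρ = 1 − 6Σd² / [n(n²−1)] = 1 − 6×30 / (5×24) = 1 − 180/120 ≈ -0.500

-0.500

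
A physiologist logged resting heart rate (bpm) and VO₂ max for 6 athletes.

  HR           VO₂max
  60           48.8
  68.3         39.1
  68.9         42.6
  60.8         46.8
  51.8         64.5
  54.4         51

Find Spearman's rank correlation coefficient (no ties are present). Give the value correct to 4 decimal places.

Rank HR: 3, 5, 6, 4, 1, 2
Rank VO₂max: 4, 1, 2, 3, 6, 5
d = rank(HR) − rank(VO₂max): -1, 4, 4, 1, -5, -3; Σd² = 68
ρ = 1 − 6Σd² / [n(n²−1)] = 1 − 6×68 / (6×35) = 1 − 408/210 ≈ -0.9429

-0.9429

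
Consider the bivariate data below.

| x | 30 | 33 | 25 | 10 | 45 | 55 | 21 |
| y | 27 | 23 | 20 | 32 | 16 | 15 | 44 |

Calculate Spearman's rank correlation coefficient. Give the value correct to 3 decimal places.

-0.857

Rank x: 4, 5, 3, 1, 6, 7, 2
Rank y: 5, 4, 3, 6, 2, 1, 7
d = rank(x) − rank(y): -1, 1, 0, -5, 4, 6, -5; Σd² = 104
ρ = 1 − 6Σd² / [n(n²−1)] = 1 − 6×104 / (7×48) = 1 − 624/336 ≈ -0.857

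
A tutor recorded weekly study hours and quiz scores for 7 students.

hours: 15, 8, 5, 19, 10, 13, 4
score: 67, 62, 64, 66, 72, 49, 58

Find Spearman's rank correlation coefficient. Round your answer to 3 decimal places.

0.393

Rank hours: 6, 3, 2, 7, 4, 5, 1
Rank score: 6, 3, 4, 5, 7, 1, 2
d = rank(hours) − rank(score): 0, 0, -2, 2, -3, 4, -1; Σd² = 34
ρ = 1 − 6Σd² / [n(n²−1)] = 1 − 6×34 / (7×48) = 1 − 204/336 ≈ 0.393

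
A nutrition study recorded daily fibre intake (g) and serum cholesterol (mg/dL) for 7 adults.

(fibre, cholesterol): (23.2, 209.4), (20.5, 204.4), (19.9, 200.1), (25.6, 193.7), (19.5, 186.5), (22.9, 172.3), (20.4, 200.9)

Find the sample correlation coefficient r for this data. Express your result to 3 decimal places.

-0.120

n = 7, Σx = 152, Σy = 1367.3, Σx² = 3330.68, Σy² = 268017.77, Σxy = 29669.77
nΣxy − ΣxΣy = 207688.39 − 207829.6 = -141.21
nΣx² − (Σx)² = 23314.76 − 23104 = 210.76; nΣy² − (Σy)² = 1876124.39 − 1869509.29 = 6615.1
r = -141.21 / √(210.76 × 6615.1) = -141.21 / 1180.7618 ≈ -0.120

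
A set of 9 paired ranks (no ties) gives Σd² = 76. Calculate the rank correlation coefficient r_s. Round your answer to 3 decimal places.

0.367

ρ = 1 − 6Σd² / [n(n²−1)] = 1 − 6×76 / (9×80)
  = 1 − 456/720 = 1 − 0.6333 ≈ 0.367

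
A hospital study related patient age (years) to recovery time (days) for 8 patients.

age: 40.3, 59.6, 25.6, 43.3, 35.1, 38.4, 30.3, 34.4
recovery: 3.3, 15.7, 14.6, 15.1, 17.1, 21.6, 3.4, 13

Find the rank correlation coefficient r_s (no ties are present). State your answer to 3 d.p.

Rank age: 6, 8, 1, 7, 4, 5, 2, 3
Rank recovery: 1, 6, 4, 5, 7, 8, 2, 3
d = rank(age) − rank(recovery): 5, 2, -3, 2, -3, -3, 0, 0; Σd² = 60
ρ = 1 − 6Σd² / [n(n²−1)] = 1 − 6×60 / (8×63) = 1 − 360/504 ≈ 0.286

0.286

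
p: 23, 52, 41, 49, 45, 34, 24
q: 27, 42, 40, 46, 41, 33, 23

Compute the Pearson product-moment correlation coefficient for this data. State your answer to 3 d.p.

0.958

n = 7, Σp = 268, Σq = 252, Σp² = 11072, Σq² = 9508, Σpq = 10218
nΣpq − ΣpΣq = 71526 − 67536 = 3990
nΣp² − (Σp)² = 77504 − 71824 = 5680; nΣq² − (Σq)² = 66556 − 63504 = 3052
r = 3990 / √(5680 × 3052) = 3990 / 4163.5754 ≈ 0.958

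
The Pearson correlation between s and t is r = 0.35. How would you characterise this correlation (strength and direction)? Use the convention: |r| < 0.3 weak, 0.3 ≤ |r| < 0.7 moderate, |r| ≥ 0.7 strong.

moderate positive

r = 0.35 > 0 so the relationship is positive.
|r| = 0.35, which falls in the moderate range.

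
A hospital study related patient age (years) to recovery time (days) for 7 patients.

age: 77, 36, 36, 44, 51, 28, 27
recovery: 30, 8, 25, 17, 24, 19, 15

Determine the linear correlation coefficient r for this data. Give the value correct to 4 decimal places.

0.6759

n = 7, Σx = 299, Σy = 138, Σx² = 14571, Σy² = 3040, Σxy = 6407
nΣxy − ΣxΣy = 44849 − 41262 = 3587
nΣx² − (Σx)² = 101997 − 89401 = 12596; nΣy² − (Σy)² = 21280 − 19044 = 2236
r = 3587 / √(12596 × 2236) = 3587 / 5307.0383 ≈ 0.6759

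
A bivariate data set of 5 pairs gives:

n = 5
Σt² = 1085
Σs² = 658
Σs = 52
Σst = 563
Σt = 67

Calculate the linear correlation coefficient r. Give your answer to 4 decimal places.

r = (nΣst − ΣsΣt) / √[(nΣs² − (Σs)²)(nΣt² − (Σt)²)]
Numerator: 5×563 − 52×67 = -669
Denominator: √[(3290 − 2704)(5425 − 4489)] = √[586 × 936] = 740.6052
r = -669 / 740.6052 ≈ -0.9033

-0.9033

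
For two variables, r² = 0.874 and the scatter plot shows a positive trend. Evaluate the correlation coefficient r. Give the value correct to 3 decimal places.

0.935

|r| = √0.874 = 0.935
The association is positive, so r = 0.935.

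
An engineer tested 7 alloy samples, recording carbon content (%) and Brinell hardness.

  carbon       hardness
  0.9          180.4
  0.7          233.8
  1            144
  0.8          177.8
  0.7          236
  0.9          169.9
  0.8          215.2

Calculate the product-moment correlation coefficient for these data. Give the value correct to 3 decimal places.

-0.940

n = 7, Σx = 5.8, Σy = 1357.1, Σx² = 4.88, Σy² = 270428.49, Σxy = 1102.53
nΣxy − ΣxΣy = 7717.71 − 7871.18 = -153.47
nΣx² − (Σx)² = 34.16 − 33.64 = 0.52; nΣy² − (Σy)² = 1892999.43 − 1841720.41 = 51279.02
r = -153.47 / √(0.52 × 51279.02) = -153.47 / 163.2945 ≈ -0.940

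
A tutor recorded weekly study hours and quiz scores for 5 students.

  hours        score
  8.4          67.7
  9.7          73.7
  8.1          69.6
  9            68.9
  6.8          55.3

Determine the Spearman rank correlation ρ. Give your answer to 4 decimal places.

0.7000

Rank hours: 3, 5, 2, 4, 1
Rank score: 2, 5, 4, 3, 1
d = rank(hours) − rank(score): 1, 0, -2, 1, 0; Σd² = 6
ρ = 1 − 6Σd² / [n(n²−1)] = 1 − 6×6 / (5×24) = 1 − 36/120 ≈ 0.7000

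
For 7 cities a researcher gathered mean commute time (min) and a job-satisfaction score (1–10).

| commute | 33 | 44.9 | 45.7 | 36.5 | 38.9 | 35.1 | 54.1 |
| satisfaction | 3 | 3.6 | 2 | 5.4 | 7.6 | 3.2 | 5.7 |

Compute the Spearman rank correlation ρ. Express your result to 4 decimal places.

Rank commute: 1, 5, 6, 3, 4, 2, 7
Rank satisfaction: 2, 4, 1, 5, 7, 3, 6
d = rank(commute) − rank(satisfaction): -1, 1, 5, -2, -3, -1, 1; Σd² = 42
ρ = 1 − 6Σd² / [n(n²−1)] = 1 − 6×42 / (7×48) = 1 − 252/336 ≈ 0.2500

0.2500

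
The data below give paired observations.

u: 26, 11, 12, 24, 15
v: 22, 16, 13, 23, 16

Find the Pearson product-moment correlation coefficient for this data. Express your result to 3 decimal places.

n = 5, Σu = 88, Σv = 90, Σu² = 1742, Σv² = 1694, Σuv = 1696
nΣuv − ΣuΣv = 8480 − 7920 = 560
nΣu² − (Σu)² = 8710 − 7744 = 966; nΣv² − (Σv)² = 8470 − 8100 = 370
r = 560 / √(966 × 370) = 560 / 597.8461 ≈ 0.937

0.937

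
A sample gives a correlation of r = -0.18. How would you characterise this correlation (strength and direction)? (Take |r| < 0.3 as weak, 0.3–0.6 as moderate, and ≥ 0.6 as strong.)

r = -0.18 < 0 so the relationship is negative.
|r| = 0.18, which falls in the weak range.

weak negative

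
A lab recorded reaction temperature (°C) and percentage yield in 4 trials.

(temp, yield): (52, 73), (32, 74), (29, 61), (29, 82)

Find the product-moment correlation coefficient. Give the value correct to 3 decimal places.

n = 4, Σx = 142, Σy = 290, Σx² = 5410, Σy² = 21250, Σxy = 10311
nΣxy − ΣxΣy = 41244 − 41180 = 64
nΣx² − (Σx)² = 21640 − 20164 = 1476; nΣy² − (Σy)² = 85000 − 84100 = 900
r = 64 / √(1476 × 900) = 64 / 1152.5624 ≈ 0.056

0.056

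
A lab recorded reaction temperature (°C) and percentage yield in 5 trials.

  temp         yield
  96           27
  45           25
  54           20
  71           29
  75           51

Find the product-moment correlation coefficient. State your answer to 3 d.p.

n = 5, Σx = 341, Σy = 152, Σx² = 24823, Σy² = 5196, Σxy = 10681
nΣxy − ΣxΣy = 53405 − 51832 = 1573
nΣx² − (Σx)² = 124115 − 116281 = 7834; nΣy² − (Σy)² = 25980 − 23104 = 2876
r = 1573 / √(7834 × 2876) = 1573 / 4746.6392 ≈ 0.331

0.331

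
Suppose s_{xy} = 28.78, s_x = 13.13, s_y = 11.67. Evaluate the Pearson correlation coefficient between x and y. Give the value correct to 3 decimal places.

0.188

r = Cov(x,y) / (s_x · s_y) = 28.78 / (13.13 × 11.67)
  = 28.78 / 153.2271 ≈ 0.188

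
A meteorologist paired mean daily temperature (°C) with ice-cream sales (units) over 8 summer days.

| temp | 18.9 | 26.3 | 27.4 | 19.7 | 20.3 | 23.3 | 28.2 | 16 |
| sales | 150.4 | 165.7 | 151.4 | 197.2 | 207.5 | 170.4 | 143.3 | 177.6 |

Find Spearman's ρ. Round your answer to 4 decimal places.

-0.5000

Rank temp: 2, 6, 7, 3, 4, 5, 8, 1
Rank sales: 2, 4, 3, 7, 8, 5, 1, 6
d = rank(temp) − rank(sales): 0, 2, 4, -4, -4, 0, 7, -5; Σd² = 126
ρ = 1 − 6Σd² / [n(n²−1)] = 1 − 6×126 / (8×63) = 1 − 756/504 ≈ -0.5000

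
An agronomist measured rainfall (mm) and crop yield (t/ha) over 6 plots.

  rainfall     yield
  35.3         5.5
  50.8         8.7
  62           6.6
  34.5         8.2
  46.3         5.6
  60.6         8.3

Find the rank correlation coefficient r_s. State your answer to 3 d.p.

0.314

Rank rainfall: 2, 4, 6, 1, 3, 5
Rank yield: 1, 6, 3, 4, 2, 5
d = rank(rainfall) − rank(yield): 1, -2, 3, -3, 1, 0; Σd² = 24
ρ = 1 − 6Σd² / [n(n²−1)] = 1 − 6×24 / (6×35) = 1 − 144/210 ≈ 0.314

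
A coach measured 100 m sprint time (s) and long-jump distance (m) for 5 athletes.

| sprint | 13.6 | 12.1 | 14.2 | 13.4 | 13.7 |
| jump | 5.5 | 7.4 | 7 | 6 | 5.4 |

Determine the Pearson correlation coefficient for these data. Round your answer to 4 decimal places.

-0.4610

n = 5, Σx = 67, Σy = 31.3, Σx² = 900.26, Σy² = 199.17, Σxy = 418.12
nΣxy − ΣxΣy = 2090.6 − 2097.1 = -6.5
nΣx² − (Σx)² = 4501.3 − 4489 = 12.3; nΣy² − (Σy)² = 995.85 − 979.69 = 16.16
r = -6.5 / √(12.3 × 16.16) = -6.5 / 14.0985 ≈ -0.4610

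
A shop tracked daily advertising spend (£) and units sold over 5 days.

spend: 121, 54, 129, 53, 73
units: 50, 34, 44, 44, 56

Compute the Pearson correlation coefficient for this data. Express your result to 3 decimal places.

0.313

n = 5, Σx = 430, Σy = 228, Σx² = 42336, Σy² = 10664, Σxy = 19982
nΣxy − ΣxΣy = 99910 − 98040 = 1870
nΣx² − (Σx)² = 211680 − 184900 = 26780; nΣy² − (Σy)² = 53320 − 51984 = 1336
r = 1870 / √(26780 × 1336) = 1870 / 5981.4781 ≈ 0.313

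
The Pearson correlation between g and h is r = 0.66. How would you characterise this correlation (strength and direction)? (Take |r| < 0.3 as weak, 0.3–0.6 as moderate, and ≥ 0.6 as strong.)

strong positive

r = 0.66 > 0 so the relationship is positive.
|r| = 0.66, which falls in the strong range.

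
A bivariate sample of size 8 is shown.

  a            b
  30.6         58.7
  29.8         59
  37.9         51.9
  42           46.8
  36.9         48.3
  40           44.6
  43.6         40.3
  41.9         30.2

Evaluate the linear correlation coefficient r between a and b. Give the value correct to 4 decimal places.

-0.8482

n = 8, Σa = 302.7, Σb = 379.8, Σa² = 11642.99, Σb² = 18668.72, Σab = 14075.76
nΣab − ΣaΣb = 112606.08 − 114965.46 = -2359.38
nΣa² − (Σa)² = 93143.92 − 91627.29 = 1516.63; nΣb² − (Σb)² = 149349.76 − 144248.04 = 5101.72
r = -2359.38 / √(1516.63 × 5101.72) = -2359.38 / 2781.6221 ≈ -0.8482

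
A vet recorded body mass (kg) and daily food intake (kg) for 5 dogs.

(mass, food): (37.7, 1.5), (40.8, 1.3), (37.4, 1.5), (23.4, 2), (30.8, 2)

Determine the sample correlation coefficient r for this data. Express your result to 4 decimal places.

n = 5, Σx = 170.1, Σy = 8.3, Σx² = 5980.89, Σy² = 14.19, Σxy = 274.09
nΣxy − ΣxΣy = 1370.45 − 1411.83 = -41.38
nΣx² − (Σx)² = 29904.45 − 28934.01 = 970.44; nΣy² − (Σy)² = 70.95 − 68.89 = 2.06
r = -41.38 / √(970.44 × 2.06) = -41.38 / 44.7114 ≈ -0.9255

-0.9255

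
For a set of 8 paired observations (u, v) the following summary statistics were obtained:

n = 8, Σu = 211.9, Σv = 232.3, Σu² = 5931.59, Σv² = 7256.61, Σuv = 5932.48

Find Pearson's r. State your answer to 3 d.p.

r = (nΣuv − ΣuΣv) / √[(nΣu² − (Σu)²)(nΣv² − (Σv)²)]
Numerator: 8×5932.48 − 211.9×232.3 = -1764.53
Denominator: √[(47452.72 − 44901.61)(58052.88 − 53963.29)] = √[2551.11 × 4089.59] = 3230.0145
r = -1764.53 / 3230.0145 ≈ -0.546

-0.546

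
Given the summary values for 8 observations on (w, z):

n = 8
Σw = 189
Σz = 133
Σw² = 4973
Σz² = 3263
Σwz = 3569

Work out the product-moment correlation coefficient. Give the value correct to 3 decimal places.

0.584

r = (nΣwz − ΣwΣz) / √[(nΣw² − (Σw)²)(nΣz² − (Σz)²)]
Numerator: 8×3569 − 189×133 = 3415
Denominator: √[(39784 − 35721)(26104 − 17689)] = √[4063 × 8415] = 5847.2340
r = 3415 / 5847.2340 ≈ 0.584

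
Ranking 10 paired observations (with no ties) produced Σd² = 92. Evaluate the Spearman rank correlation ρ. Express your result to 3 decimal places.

0.442

ρ = 1 − 6Σd² / [n(n²−1)] = 1 − 6×92 / (10×99)
  = 1 − 552/990 = 1 − 0.5576 ≈ 0.442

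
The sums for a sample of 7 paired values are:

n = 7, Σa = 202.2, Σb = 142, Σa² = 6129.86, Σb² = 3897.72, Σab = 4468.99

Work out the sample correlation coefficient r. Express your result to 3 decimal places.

0.677

r = (nΣab − ΣaΣb) / √[(nΣa² − (Σa)²)(nΣb² − (Σb)²)]
Numerator: 7×4468.99 − 202.2×142 = 2570.53
Denominator: √[(42909.02 − 40884.84)(27284.04 − 20164)] = √[2024.18 × 7120.04] = 3796.3459
r = 2570.53 / 3796.3459 ≈ 0.677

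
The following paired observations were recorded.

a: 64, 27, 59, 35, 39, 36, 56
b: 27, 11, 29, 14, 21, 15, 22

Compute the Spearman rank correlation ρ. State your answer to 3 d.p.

Rank a: 7, 1, 6, 2, 4, 3, 5
Rank b: 6, 1, 7, 2, 4, 3, 5
d = rank(a) − rank(b): 1, 0, -1, 0, 0, 0, 0; Σd² = 2
ρ = 1 − 6Σd² / [n(n²−1)] = 1 − 6×2 / (7×48) = 1 − 12/336 ≈ 0.964

0.964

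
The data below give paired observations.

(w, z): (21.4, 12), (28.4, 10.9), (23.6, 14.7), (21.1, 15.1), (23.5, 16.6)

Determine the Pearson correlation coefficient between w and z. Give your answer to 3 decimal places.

-0.493

n = 5, Σw = 118, Σz = 69.3, Σw² = 2818.94, Σz² = 982.47, Σwz = 1621.99
nΣwz − ΣwΣz = 8109.95 − 8177.4 = -67.45
nΣw² − (Σw)² = 14094.7 − 13924 = 170.7; nΣz² − (Σz)² = 4912.35 − 4802.49 = 109.86
r = -67.45 / √(170.7 × 109.86) = -67.45 / 136.9420 ≈ -0.493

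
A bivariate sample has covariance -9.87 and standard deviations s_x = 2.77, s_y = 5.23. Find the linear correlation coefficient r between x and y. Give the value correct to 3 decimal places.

-0.681

r = Cov(x,y) / (s_x · s_y) = -9.87 / (2.77 × 5.23)
  = -9.87 / 14.4871 ≈ -0.681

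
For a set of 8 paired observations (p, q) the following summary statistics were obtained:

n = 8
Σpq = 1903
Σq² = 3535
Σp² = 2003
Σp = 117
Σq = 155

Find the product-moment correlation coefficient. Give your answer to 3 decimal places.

-0.924

r = (nΣpq − ΣpΣq) / √[(nΣp² − (Σp)²)(nΣq² − (Σq)²)]
Numerator: 8×1903 − 117×155 = -2911
Denominator: √[(16024 − 13689)(28280 − 24025)] = √[2335 × 4255] = 3152.0509
r = -2911 / 3152.0509 ≈ -0.924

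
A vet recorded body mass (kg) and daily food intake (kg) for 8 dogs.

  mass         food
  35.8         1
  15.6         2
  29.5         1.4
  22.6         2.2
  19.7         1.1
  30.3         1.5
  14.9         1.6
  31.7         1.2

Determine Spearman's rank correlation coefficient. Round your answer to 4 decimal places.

-0.5952

Rank mass: 8, 2, 5, 4, 3, 6, 1, 7
Rank food: 1, 7, 4, 8, 2, 5, 6, 3
d = rank(mass) − rank(food): 7, -5, 1, -4, 1, 1, -5, 4; Σd² = 134
ρ = 1 − 6Σd² / [n(n²−1)] = 1 − 6×134 / (8×63) = 1 − 804/504 ≈ -0.5952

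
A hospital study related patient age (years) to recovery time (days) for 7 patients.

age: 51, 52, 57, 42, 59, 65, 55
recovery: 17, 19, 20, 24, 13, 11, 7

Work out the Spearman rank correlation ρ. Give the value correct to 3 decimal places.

Rank age: 2, 3, 5, 1, 6, 7, 4
Rank recovery: 4, 5, 6, 7, 3, 2, 1
d = rank(age) − rank(recovery): -2, -2, -1, -6, 3, 5, 3; Σd² = 88
ρ = 1 − 6Σd² / [n(n²−1)] = 1 − 6×88 / (7×48) = 1 − 528/336 ≈ -0.571

-0.571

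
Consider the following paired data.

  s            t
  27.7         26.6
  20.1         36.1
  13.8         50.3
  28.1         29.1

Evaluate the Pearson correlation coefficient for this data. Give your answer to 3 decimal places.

n = 4, Σs = 89.7, Σt = 142.1, Σs² = 2151.35, Σt² = 5387.67, Σst = 2974.28
nΣst − ΣsΣt = 11897.12 − 12746.37 = -849.25
nΣs² − (Σs)² = 8605.4 − 8046.09 = 559.31; nΣt² − (Σt)² = 21550.68 − 20192.41 = 1358.27
r = -849.25 / √(559.31 × 1358.27) = -849.25 / 871.6043 ≈ -0.974

-0.974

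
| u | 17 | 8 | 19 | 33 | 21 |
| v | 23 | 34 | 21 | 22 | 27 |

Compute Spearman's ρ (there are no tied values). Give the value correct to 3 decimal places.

Rank u: 2, 1, 3, 5, 4
Rank v: 3, 5, 1, 2, 4
d = rank(u) − rank(v): -1, -4, 2, 3, 0; Σd² = 30
ρ = 1 − 6Σd² / [n(n²−1)] = 1 − 6×30 / (5×24) = 1 − 180/120 ≈ -0.500

-0.500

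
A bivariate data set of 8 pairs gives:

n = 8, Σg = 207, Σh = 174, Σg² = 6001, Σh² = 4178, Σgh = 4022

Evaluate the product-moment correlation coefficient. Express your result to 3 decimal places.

-0.953

r = (nΣgh − ΣgΣh) / √[(nΣg² − (Σg)²)(nΣh² − (Σh)²)]
Numerator: 8×4022 − 207×174 = -3842
Denominator: √[(48008 − 42849)(33424 − 30276)] = √[5159 × 3148] = 4029.9543
r = -3842 / 4029.9543 ≈ -0.953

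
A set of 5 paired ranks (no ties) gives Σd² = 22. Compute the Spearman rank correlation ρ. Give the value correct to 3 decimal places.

ρ = 1 − 6Σd² / [n(n²−1)] = 1 − 6×22 / (5×24)
  = 1 − 132/120 = 1 − 1.1000 ≈ -0.100

-0.100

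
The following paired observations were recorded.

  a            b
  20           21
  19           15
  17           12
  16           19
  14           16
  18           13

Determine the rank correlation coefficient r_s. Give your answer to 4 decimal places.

Rank a: 6, 5, 3, 2, 1, 4
Rank b: 6, 3, 1, 5, 4, 2
d = rank(a) − rank(b): 0, 2, 2, -3, -3, 2; Σd² = 30
ρ = 1 − 6Σd² / [n(n²−1)] = 1 − 6×30 / (6×35) = 1 − 180/210 ≈ 0.1429

0.1429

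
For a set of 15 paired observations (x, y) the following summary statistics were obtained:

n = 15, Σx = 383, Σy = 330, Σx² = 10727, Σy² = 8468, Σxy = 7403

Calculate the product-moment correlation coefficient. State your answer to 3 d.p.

r = (nΣxy − ΣxΣy) / √[(nΣx² − (Σx)²)(nΣy² − (Σy)²)]
Numerator: 15×7403 − 383×330 = -15345
Denominator: √[(160905 − 146689)(127020 − 108900)] = √[14216 × 18120] = 16049.7327
r = -15345 / 16049.7327 ≈ -0.956

-0.956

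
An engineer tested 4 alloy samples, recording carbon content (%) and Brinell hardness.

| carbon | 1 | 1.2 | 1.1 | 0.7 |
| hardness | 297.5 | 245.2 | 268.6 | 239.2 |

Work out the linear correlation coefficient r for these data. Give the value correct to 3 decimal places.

n = 4, Σx = 4, Σy = 1050.5, Σx² = 4.14, Σy² = 277991.89, Σxy = 1054.64
nΣxy − ΣxΣy = 4218.56 − 4202 = 16.56
nΣx² − (Σx)² = 16.56 − 16 = 0.56; nΣy² − (Σy)² = 1111967.56 − 1103550.25 = 8417.31
r = 16.56 / √(0.56 × 8417.31) = 16.56 / 68.6563 ≈ 0.241

0.241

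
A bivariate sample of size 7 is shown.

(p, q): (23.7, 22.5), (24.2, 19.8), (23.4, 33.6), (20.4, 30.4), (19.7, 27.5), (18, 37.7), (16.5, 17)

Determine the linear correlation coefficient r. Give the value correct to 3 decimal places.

-0.068

n = 7, Σp = 145.9, Σq = 188.5, Σp² = 3095.39, Σq² = 5417.95, Σpq = 3919.66
nΣpq − ΣpΣq = 27437.62 − 27502.15 = -64.53
nΣp² − (Σp)² = 21667.73 − 21286.81 = 380.92; nΣq² − (Σq)² = 37925.65 − 35532.25 = 2393.4
r = -64.53 / √(380.92 × 2393.4) = -64.53 / 954.8266 ≈ -0.068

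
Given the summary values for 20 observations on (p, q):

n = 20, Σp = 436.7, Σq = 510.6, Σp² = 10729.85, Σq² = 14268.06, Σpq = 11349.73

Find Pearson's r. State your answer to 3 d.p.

r = (nΣpq − ΣpΣq) / √[(nΣp² − (Σp)²)(nΣq² − (Σq)²)]
Numerator: 20×11349.73 − 436.7×510.6 = 4015.58
Denominator: √[(214597 − 190706.89)(285361.2 − 260712.36)] = √[23890.11 × 24648.84] = 24266.5098
r = 4015.58 / 24266.5098 ≈ 0.165

0.165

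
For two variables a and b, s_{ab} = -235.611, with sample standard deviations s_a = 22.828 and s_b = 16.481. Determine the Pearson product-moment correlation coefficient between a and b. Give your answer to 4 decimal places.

-0.6262

r = Cov(a,b) / (s_a · s_b) = -235.611 / (22.828 × 16.481)
  = -235.611 / 376.2283 ≈ -0.6262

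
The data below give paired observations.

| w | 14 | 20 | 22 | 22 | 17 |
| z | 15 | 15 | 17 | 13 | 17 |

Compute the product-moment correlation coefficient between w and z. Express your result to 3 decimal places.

-0.173

n = 5, Σw = 95, Σz = 77, Σw² = 1853, Σz² = 1197, Σwz = 1459
nΣwz − ΣwΣz = 7295 − 7315 = -20
nΣw² − (Σw)² = 9265 − 9025 = 240; nΣz² − (Σz)² = 5985 − 5929 = 56
r = -20 / √(240 × 56) = -20 / 115.9310 ≈ -0.173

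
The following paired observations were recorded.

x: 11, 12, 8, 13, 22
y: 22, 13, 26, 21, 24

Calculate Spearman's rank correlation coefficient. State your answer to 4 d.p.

Rank x: 2, 3, 1, 4, 5
Rank y: 3, 1, 5, 2, 4
d = rank(x) − rank(y): -1, 2, -4, 2, 1; Σd² = 26
ρ = 1 − 6Σd² / [n(n²−1)] = 1 − 6×26 / (5×24) = 1 − 156/120 ≈ -0.3000

-0.3000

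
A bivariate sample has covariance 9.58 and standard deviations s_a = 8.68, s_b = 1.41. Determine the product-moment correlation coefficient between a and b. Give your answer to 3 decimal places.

r = Cov(a,b) / (s_a · s_b) = 9.58 / (8.68 × 1.41)
  = 9.58 / 12.2388 ≈ 0.783

0.783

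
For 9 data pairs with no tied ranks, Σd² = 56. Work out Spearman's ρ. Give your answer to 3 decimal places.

0.533

ρ = 1 − 6Σd² / [n(n²−1)] = 1 − 6×56 / (9×80)
  = 1 − 336/720 = 1 − 0.4667 ≈ 0.533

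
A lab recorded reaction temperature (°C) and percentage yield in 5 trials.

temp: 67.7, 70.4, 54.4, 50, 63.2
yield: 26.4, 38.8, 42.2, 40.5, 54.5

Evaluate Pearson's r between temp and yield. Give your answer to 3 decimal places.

-0.261

n = 5, Σx = 305.7, Σy = 202.4, Σx² = 18993.05, Σy² = 8593.74, Σxy = 12283.88
nΣxy − ΣxΣy = 61419.4 − 61873.68 = -454.28
nΣx² − (Σx)² = 94965.25 − 93452.49 = 1512.76; nΣy² − (Σy)² = 42968.7 − 40965.76 = 2002.94
r = -454.28 / √(1512.76 × 2002.94) = -454.28 / 1740.6802 ≈ -0.261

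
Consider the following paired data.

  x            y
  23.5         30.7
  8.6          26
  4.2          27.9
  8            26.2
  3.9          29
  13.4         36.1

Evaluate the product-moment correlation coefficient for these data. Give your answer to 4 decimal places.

0.4540

n = 6, Σx = 61.6, Σy = 175.9, Σx² = 902.62, Σy² = 5227.55, Σxy = 1868.67
nΣxy − ΣxΣy = 11212.02 − 10835.44 = 376.58
nΣx² − (Σx)² = 5415.72 − 3794.56 = 1621.16; nΣy² − (Σy)² = 31365.3 − 30940.81 = 424.49
r = 376.58 / √(1621.16 × 424.49) = 376.58 / 829.5578 ≈ 0.4540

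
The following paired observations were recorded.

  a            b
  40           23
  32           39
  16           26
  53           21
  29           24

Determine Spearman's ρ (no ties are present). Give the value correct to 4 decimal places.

-0.7000

Rank a: 4, 3, 1, 5, 2
Rank b: 2, 5, 4, 1, 3
d = rank(a) − rank(b): 2, -2, -3, 4, -1; Σd² = 34
ρ = 1 − 6Σd² / [n(n²−1)] = 1 − 6×34 / (5×24) = 1 − 204/120 ≈ -0.7000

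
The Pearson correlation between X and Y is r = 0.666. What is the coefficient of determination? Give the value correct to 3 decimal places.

r² = (0.666)² = 0.444

0.444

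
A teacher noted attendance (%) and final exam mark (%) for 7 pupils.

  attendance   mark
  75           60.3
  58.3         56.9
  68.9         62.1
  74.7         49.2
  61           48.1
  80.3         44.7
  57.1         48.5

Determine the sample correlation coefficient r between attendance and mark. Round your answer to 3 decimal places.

n = 7, Σx = 475.3, Σy = 369.8, Σx² = 32780.69, Σy² = 19814.7, Σxy = 25086.56
nΣxy − ΣxΣy = 175605.92 − 175765.94 = -160.02
nΣx² − (Σx)² = 229464.83 − 225910.09 = 3554.74; nΣy² − (Σy)² = 138702.9 − 136752.04 = 1950.86
r = -160.02 / √(3554.74 × 1950.86) = -160.02 / 2633.4009 ≈ -0.061

-0.061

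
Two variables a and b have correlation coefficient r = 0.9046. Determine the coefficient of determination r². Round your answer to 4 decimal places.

r² = (0.9046)² = 0.8183

0.8183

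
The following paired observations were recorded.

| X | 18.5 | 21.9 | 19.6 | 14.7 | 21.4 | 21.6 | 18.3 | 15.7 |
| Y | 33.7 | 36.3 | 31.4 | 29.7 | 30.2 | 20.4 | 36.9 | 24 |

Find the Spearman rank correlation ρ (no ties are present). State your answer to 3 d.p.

Rank X: 4, 8, 5, 1, 6, 7, 3, 2
Rank Y: 6, 7, 5, 3, 4, 1, 8, 2
d = rank(X) − rank(Y): -2, 1, 0, -2, 2, 6, -5, 0; Σd² = 74
ρ = 1 − 6Σd² / [n(n²−1)] = 1 − 6×74 / (8×63) = 1 − 444/504 ≈ 0.119

0.119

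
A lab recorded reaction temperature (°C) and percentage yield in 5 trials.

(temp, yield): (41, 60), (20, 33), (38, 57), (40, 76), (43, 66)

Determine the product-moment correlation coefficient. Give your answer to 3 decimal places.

n = 5, Σx = 182, Σy = 292, Σx² = 6974, Σy² = 18070, Σxy = 11164
nΣxy − ΣxΣy = 55820 − 53144 = 2676
nΣx² − (Σx)² = 34870 − 33124 = 1746; nΣy² − (Σy)² = 90350 − 85264 = 5086
r = 2676 / √(1746 × 5086) = 2676 / 2979.9591 ≈ 0.898

0.898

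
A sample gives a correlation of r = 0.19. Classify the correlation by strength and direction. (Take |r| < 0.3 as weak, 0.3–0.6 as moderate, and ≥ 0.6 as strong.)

weak positive

r = 0.19 > 0 so the relationship is positive.
|r| = 0.19, which falls in the weak range.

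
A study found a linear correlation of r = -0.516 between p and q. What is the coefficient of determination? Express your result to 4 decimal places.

0.2663

r² = (-0.516)² = 0.2663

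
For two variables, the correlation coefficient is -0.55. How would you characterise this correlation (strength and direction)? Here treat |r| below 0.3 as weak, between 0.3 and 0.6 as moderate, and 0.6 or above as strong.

moderate negative

r = -0.55 < 0 so the relationship is negative.
|r| = 0.55, which falls in the moderate range.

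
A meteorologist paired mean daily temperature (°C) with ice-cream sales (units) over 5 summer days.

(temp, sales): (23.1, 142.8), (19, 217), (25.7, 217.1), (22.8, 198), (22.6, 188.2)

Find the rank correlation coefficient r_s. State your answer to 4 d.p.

Rank temp: 4, 1, 5, 3, 2
Rank sales: 1, 4, 5, 3, 2
d = rank(temp) − rank(sales): 3, -3, 0, 0, 0; Σd² = 18
ρ = 1 − 6Σd² / [n(n²−1)] = 1 − 6×18 / (5×24) = 1 − 108/120 ≈ 0.1000

0.1000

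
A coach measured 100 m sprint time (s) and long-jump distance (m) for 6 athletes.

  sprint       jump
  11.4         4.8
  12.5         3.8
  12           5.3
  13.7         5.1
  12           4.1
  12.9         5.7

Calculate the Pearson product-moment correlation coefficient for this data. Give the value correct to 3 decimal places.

0.279

n = 6, Σx = 74.5, Σy = 28.8, Σx² = 928.31, Σy² = 140.88, Σxy = 358.42
nΣxy − ΣxΣy = 2150.52 − 2145.6 = 4.92
nΣx² − (Σx)² = 5569.86 − 5550.25 = 19.61; nΣy² − (Σy)² = 845.28 − 829.44 = 15.84
r = 4.92 / √(19.61 × 15.84) = 4.92 / 17.6245 ≈ 0.279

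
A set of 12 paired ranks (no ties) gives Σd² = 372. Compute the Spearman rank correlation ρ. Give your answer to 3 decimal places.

ρ = 1 − 6Σd² / [n(n²−1)] = 1 − 6×372 / (12×143)
  = 1 − 2232/1716 = 1 − 1.3007 ≈ -0.301

-0.301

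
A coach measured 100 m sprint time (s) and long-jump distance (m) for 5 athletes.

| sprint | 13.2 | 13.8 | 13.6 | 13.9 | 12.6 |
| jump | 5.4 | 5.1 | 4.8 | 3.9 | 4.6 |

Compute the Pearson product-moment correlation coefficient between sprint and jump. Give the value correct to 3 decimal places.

-0.237

n = 5, Σx = 67.1, Σy = 23.8, Σx² = 901.61, Σy² = 114.58, Σxy = 319.11
nΣxy − ΣxΣy = 1595.55 − 1596.98 = -1.43
nΣx² − (Σx)² = 4508.05 − 4502.41 = 5.64; nΣy² − (Σy)² = 572.9 − 566.44 = 6.46
r = -1.43 / √(5.64 × 6.46) = -1.43 / 6.0361 ≈ -0.237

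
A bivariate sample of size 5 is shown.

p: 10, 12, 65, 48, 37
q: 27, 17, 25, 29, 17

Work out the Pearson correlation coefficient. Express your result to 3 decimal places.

n = 5, Σp = 172, Σq = 115, Σp² = 8142, Σq² = 2773, Σpq = 4120
nΣpq − ΣpΣq = 20600 − 19780 = 820
nΣp² − (Σp)² = 40710 − 29584 = 11126; nΣq² − (Σq)² = 13865 − 13225 = 640
r = 820 / √(11126 × 640) = 820 / 2668.4527 ≈ 0.307

0.307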